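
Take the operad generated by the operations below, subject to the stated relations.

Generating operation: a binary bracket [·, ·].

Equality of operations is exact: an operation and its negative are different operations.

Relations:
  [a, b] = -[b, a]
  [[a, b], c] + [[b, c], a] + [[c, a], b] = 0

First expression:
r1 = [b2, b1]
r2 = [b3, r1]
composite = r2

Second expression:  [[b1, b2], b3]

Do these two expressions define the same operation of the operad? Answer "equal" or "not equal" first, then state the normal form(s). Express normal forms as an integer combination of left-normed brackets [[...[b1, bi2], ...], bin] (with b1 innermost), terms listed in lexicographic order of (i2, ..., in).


equal: each reduces to [[b1, b2], b3]

The first expression, normalized: [[b1, b2], b3]
The second expression, normalized: [[b1, b2], b3]
Both agree, so they are equal.


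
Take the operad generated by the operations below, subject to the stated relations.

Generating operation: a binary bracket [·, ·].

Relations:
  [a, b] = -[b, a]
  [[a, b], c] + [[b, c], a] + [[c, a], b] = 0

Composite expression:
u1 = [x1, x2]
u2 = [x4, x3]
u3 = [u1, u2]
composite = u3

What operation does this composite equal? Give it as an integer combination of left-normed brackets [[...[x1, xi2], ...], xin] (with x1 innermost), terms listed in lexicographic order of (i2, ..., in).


Skip Jacobi rewriting: expand, keep x1-initial words, read off terms.
Composite bracket: [[x1, x2], [x4, x3]]
Full expansion: 8 signed words from ab - ba (2^3 = 8).
Coefficients come from the x1-initial words:
  the word x1x2x3x4 carries sign -1 and contributes -[[[x1, x2], x3], x4]
  the word x1x2x4x3 carries sign +1 and contributes +[[[x1, x2], x4], x3]

-[[[x1, x2], x3], x4] + [[[x1, x2], x4], x3]


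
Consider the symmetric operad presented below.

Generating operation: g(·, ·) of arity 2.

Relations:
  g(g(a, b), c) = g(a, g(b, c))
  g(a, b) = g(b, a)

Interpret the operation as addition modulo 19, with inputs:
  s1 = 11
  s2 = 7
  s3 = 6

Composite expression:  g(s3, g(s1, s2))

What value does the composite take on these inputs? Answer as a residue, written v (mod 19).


5 (mod 19)

g(s1, s2) = 18
g(s3, g(s1, s2)) = 5


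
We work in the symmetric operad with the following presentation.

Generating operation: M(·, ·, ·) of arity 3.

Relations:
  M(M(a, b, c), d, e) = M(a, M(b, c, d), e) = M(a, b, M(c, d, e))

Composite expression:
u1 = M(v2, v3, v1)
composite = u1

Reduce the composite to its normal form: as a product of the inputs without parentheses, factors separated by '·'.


v2 · v3 · v1

Under associativity of M, the answer is the v's in reading order.
M(v2, v3, v1) spells out as v2 · v3 · v1


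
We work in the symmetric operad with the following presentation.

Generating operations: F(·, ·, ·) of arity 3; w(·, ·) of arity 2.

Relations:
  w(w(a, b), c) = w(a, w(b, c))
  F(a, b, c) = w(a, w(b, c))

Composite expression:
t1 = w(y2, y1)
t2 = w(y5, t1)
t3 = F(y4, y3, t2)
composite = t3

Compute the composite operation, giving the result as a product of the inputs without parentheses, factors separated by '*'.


Key point: F is associative — brackets drop, the y-order remains.
w(y2, y1) spells out as y2 * y1
w(y5, w(y2, y1)) spells out as y5 * y2 * y1
F(y4, y3, w(y5, w(y2, y1))) spells out as y4 * y3 * y5 * y2 * y1

y4 * y3 * y5 * y2 * y1


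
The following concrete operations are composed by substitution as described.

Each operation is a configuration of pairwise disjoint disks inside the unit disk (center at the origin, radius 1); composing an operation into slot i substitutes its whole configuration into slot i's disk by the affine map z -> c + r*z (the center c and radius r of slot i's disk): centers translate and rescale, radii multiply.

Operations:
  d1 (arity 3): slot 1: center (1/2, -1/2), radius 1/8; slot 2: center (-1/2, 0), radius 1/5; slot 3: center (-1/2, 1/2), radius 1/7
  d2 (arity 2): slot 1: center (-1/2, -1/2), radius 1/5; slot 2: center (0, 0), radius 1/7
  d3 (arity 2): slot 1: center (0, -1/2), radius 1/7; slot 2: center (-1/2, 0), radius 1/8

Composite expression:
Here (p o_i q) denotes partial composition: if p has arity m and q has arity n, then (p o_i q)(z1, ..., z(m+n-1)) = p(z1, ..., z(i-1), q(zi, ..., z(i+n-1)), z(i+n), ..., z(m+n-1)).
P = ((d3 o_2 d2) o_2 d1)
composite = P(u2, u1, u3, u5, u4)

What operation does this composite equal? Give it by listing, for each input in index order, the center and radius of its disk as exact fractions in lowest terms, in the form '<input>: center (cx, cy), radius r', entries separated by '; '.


u1: center (-11/20, -3/40), radius 1/320; u2: center (0, -1/2), radius 1/7; u3: center (-23/40, -1/16), radius 1/200; u4: center (-1/2, 0), radius 1/56; u5: center (-23/40, -1/20), radius 1/280

Below d3, radii multiply path by path; the u-disk centers shift.
u2 passes through 1 substitution, ending at center (0, -1/2), radius 1/7
u1 passes through 3 substitutions, ending at center (-11/20, -3/40), radius 1/320
u3 passes through 3 substitutions, ending at center (-23/40, -1/16), radius 1/200
u5 passes through 3 substitutions, ending at center (-23/40, -1/20), radius 1/280
u4 passes through 2 substitutions, ending at center (-1/2, 0), radius 1/56


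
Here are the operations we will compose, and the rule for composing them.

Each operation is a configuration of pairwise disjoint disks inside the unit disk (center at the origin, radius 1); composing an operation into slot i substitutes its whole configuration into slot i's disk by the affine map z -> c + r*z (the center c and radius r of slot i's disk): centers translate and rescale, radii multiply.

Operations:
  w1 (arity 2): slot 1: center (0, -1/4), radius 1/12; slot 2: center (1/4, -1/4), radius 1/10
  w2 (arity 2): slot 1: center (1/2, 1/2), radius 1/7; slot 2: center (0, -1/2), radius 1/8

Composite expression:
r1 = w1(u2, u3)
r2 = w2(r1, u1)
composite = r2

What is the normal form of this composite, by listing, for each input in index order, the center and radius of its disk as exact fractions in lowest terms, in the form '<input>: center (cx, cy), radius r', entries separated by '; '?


Follow each u-input down from w2: c' goes to c + r*c', radius to r*r'.
tracing u2 down its 2-map path: center (1/2, 13/28), radius 1/84
tracing u3 down its 2-map path: center (15/28, 13/28), radius 1/70
tracing u1 down its 1-map path: center (0, -1/2), radius 1/8

u1: center (0, -1/2), radius 1/8; u2: center (1/2, 13/28), radius 1/84; u3: center (15/28, 13/28), radius 1/70


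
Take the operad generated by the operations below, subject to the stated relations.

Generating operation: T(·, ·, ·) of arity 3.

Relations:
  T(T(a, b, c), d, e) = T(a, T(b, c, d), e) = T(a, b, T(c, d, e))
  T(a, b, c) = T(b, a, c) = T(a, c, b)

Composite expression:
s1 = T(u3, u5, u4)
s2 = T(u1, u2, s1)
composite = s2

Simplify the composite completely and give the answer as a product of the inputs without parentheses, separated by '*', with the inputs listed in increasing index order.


u1 * u2 * u3 * u4 * u5


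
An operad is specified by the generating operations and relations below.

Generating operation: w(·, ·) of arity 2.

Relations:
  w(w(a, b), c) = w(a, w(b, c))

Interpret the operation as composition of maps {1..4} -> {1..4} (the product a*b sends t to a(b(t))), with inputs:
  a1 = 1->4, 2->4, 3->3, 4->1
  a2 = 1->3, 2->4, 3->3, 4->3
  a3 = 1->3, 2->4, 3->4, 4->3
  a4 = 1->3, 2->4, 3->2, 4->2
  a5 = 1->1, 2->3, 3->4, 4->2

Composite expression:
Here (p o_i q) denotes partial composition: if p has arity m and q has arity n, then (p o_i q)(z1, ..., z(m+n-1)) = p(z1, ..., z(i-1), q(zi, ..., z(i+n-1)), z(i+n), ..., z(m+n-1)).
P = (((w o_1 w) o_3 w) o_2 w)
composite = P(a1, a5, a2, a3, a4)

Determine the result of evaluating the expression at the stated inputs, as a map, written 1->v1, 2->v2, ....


1->1, 2->1, 3->1, 4->1

w(a5, a2) = 1->4, 2->2, 3->4, 4->4
w(a1, w(a5, a2)) = 1->1, 2->4, 3->1, 4->1
w(a3, a4) = 1->4, 2->3, 3->4, 4->4
w(w(a1, w(a5, a2)), w(a3, a4)) = 1->1, 2->1, 3->1, 4->1


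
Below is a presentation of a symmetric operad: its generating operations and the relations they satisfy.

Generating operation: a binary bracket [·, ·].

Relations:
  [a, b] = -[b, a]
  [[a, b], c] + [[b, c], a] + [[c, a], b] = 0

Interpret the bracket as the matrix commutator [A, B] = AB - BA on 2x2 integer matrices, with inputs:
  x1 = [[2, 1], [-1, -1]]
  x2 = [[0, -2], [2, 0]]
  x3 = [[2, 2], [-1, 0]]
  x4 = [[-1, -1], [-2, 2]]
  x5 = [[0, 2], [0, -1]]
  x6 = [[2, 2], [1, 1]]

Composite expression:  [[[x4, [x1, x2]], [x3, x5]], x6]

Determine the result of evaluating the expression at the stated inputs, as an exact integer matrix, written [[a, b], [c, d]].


[x1, x2] = [[0, -6], [-6, 0]]
[x4, [x1, x2]] = [[-6, 18], [-18, 6]]
[x3, x5] = [[2, 2], [-1, -2]]
[[x4, [x1, x2]], [x3, x5]] = [[18, -96], [-84, -18]]
[[[x4, [x1, x2]], [x3, x5]], x6] = [[72, 168], [-120, -72]]

[[72, 168], [-120, -72]]


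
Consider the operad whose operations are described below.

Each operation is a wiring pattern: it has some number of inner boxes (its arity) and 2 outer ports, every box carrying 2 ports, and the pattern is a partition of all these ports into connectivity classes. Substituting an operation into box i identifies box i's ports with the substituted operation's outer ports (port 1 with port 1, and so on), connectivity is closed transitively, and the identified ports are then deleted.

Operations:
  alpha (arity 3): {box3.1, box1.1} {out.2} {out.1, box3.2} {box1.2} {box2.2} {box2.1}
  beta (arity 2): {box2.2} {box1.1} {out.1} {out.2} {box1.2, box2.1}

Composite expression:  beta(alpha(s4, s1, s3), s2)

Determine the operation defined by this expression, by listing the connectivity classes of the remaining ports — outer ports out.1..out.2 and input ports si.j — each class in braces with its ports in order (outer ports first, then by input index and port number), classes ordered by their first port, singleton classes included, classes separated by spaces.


{out.1} {out.2} {s1.1} {s1.2} {s2.1} {s2.2} {s3.1, s4.1} {s3.2} {s4.2}


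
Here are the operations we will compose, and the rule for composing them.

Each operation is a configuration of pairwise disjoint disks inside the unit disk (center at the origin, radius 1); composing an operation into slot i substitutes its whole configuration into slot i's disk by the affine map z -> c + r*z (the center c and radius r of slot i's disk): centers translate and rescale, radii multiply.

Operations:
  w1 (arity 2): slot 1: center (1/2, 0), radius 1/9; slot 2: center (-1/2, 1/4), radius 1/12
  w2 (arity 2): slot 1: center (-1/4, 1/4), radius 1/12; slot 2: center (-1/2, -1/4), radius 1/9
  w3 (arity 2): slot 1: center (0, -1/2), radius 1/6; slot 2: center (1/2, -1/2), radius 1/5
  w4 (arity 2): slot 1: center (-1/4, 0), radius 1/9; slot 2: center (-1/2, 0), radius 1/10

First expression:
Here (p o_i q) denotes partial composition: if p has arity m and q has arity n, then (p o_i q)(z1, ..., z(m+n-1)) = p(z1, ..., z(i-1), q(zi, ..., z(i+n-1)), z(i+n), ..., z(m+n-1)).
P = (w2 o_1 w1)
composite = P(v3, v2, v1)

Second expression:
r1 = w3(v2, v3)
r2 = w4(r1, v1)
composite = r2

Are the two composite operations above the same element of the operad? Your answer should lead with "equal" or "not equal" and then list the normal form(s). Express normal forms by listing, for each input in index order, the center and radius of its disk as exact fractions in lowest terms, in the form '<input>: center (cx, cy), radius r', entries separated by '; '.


The first expression, normalized: v1: center (-1/2, -1/4), radius 1/9; v2: center (-7/24, 13/48), radius 1/144; v3: center (-5/24, 1/4), radius 1/108
The second expression, normalized: v1: center (-1/2, 0), radius 1/10; v2: center (-1/4, -1/18), radius 1/54; v3: center (-7/36, -1/18), radius 1/45
They disagree, so not equal.

not equal; the first gives v1: center (-1/2, -1/4), radius 1/9; v2: center (-7/24, 13/48), radius 1/144; v3: center (-5/24, 1/4), radius 1/108 and the second v1: center (-1/2, 0), radius 1/10; v2: center (-1/4, -1/18), radius 1/54; v3: center (-7/36, -1/18), radius 1/45


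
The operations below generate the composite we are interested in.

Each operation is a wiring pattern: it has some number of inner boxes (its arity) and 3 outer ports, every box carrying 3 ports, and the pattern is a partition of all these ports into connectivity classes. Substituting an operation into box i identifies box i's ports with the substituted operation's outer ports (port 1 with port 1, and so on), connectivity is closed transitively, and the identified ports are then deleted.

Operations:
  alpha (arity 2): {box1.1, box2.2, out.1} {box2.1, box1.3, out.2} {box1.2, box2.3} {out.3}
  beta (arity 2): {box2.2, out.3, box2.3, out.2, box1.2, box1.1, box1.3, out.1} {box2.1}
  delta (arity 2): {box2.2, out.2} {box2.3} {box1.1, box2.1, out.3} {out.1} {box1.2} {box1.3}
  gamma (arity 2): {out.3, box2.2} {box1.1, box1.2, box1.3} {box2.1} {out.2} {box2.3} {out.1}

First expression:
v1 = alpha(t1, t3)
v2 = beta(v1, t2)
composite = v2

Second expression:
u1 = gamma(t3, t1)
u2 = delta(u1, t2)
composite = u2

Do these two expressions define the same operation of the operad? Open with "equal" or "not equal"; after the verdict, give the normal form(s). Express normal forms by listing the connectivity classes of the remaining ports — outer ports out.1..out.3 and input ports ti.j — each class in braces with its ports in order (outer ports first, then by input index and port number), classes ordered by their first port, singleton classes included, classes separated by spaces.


Normal form of the first expression: {out.1, out.2, out.3, t1.1, t1.3, t2.2, t2.3, t3.1, t3.2} {t1.2, t3.3} {t2.1}
Normal form of the second expression: {out.1} {out.2, t2.2} {out.3, t2.1} {t1.1} {t1.2} {t1.3} {t2.3} {t3.1, t3.2, t3.3}
They disagree, so not equal.

not equal; the first gives {out.1, out.2, out.3, t1.1, t1.3, t2.2, t2.3, t3.1, t3.2} {t1.2, t3.3} {t2.1} and the second {out.1} {out.2, t2.2} {out.3, t2.1} {t1.1} {t1.2} {t1.3} {t2.3} {t3.1, t3.2, t3.3}


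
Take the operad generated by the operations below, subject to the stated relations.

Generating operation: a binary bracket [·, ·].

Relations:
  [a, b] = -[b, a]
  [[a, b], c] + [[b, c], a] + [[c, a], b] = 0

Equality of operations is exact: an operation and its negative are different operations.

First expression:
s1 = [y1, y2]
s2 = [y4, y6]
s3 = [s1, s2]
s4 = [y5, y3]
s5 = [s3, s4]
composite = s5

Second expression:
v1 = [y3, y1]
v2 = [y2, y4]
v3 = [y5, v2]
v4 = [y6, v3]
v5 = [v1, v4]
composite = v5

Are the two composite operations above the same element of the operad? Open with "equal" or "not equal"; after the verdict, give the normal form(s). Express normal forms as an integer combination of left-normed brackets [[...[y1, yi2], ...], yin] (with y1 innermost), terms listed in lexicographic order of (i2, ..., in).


not equal; the first gives -[[[[[y1, y2], y4], y6], y3], y5] + [[[[[y1, y2], y4], y6], y5], y3] + [[[[[y1, y2], y6], y4], y3], y5] - [[[[[y1, y2], y6], y4], y5], y3] and the second -[[[[[y1, y3], y2], y4], y5], y6] + [[[[[y1, y3], y4], y2], y5], y6] + [[[[[y1, y3], y5], y2], y4], y6] - [[[[[y1, y3], y5], y4], y2], y6] + [[[[[y1, y3], y6], y2], y4], y5] - [[[[[y1, y3], y6], y4], y2], y5] - [[[[[y1, y3], y6], y5], y2], y4] + [[[[[y1, y3], y6], y5], y4], y2]

The first expression, normalized: -[[[[[y1, y2], y4], y6], y3], y5] + [[[[[y1, y2], y4], y6], y5], y3] + [[[[[y1, y2], y6], y4], y3], y5] - [[[[[y1, y2], y6], y4], y5], y3]
The second expression, normalized: -[[[[[y1, y3], y2], y4], y5], y6] + [[[[[y1, y3], y4], y2], y5], y6] + [[[[[y1, y3], y5], y2], y4], y6] - [[[[[y1, y3], y5], y4], y2], y6] + [[[[[y1, y3], y6], y2], y4], y5] - [[[[[y1, y3], y6], y4], y2], y5] - [[[[[y1, y3], y6], y5], y2], y4] + [[[[[y1, y3], y6], y5], y4], y2]
Distinct normal forms: not equal.


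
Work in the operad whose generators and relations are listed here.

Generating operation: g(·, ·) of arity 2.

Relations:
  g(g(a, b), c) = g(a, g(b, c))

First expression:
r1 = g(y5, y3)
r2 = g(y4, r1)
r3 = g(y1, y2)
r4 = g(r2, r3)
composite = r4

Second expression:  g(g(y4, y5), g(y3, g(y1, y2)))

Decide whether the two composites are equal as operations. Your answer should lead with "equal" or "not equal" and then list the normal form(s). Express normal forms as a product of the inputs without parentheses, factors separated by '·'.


The first composite normalizes to y4 · y5 · y3 · y1 · y2
The second composite normalizes to y4 · y5 · y3 · y1 · y2
Same normal form: equal.

equal: each reduces to y4 · y5 · y3 · y1 · y2


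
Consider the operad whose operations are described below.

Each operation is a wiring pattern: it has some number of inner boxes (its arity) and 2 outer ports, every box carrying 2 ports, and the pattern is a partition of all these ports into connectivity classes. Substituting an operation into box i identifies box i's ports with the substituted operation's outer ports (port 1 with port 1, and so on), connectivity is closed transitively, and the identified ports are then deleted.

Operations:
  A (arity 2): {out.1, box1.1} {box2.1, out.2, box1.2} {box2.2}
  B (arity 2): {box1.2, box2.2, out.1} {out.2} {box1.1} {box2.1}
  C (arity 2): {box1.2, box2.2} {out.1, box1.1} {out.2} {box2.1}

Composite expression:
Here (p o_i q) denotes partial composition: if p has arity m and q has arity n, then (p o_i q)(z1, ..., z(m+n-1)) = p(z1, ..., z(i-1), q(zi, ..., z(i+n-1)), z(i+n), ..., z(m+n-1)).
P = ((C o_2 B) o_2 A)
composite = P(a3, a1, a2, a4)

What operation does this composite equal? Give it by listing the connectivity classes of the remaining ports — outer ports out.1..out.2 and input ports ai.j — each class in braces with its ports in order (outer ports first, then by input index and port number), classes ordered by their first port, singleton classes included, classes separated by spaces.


{out.1, a3.1} {out.2} {a1.1} {a1.2, a2.1, a4.2} {a2.2} {a3.2} {a4.1}

Two ports join when wires chain via C-identified ports.
through A, on inputs (a1, a2): {out.1, a1.1} {out.2, a1.2, a2.1} {a2.2} (out.j = stage outer ports)
through B, on inputs (a1, a2, a4): {out.1, a1.2, a2.1, a4.2} {out.2} {a1.1} {a2.2} {a4.1} (out.j = stage outer ports)
through C, on inputs (a3, a1, a2, a4): {out.1, a3.1} {out.2} {a1.1} {a1.2, a2.1, a4.2} {a2.2} {a3.2} {a4.1} (out.j = stage outer ports)


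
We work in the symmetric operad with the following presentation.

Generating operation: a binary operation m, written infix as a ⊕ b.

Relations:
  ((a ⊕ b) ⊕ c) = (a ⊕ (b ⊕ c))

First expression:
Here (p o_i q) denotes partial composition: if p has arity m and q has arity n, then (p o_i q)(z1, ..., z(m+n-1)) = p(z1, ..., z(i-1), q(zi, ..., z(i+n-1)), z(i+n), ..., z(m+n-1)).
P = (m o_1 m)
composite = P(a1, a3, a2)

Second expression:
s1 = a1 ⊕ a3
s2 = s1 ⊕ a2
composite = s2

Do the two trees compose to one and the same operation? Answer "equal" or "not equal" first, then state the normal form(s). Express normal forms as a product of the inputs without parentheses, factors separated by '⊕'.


equal: each reduces to a1 ⊕ a3 ⊕ a2

Normal form of the first expression: a1 ⊕ a3 ⊕ a2
Normal form of the second expression: a1 ⊕ a3 ⊕ a2
Both agree, so they are equal.


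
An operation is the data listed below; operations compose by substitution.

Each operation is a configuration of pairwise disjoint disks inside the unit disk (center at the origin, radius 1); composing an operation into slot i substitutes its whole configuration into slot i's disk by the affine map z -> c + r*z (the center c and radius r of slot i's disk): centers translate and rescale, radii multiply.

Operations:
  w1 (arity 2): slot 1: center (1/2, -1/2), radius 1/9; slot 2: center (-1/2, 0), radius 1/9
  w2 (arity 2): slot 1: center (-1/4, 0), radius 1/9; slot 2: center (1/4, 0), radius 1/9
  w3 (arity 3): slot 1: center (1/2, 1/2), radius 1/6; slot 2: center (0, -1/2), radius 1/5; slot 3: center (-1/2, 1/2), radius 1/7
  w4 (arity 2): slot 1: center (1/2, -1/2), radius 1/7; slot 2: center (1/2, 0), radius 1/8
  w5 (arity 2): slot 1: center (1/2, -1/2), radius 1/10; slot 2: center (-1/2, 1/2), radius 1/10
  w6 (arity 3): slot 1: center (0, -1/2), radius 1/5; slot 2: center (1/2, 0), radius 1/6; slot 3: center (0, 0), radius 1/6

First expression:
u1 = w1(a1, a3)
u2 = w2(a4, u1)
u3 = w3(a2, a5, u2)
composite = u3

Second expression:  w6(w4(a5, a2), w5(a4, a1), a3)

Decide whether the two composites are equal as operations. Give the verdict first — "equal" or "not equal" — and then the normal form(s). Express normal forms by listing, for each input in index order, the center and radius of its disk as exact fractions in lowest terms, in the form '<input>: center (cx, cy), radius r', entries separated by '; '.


Normal form of the first expression: a1: center (-115/252, 31/63), radius 1/567; a2: center (1/2, 1/2), radius 1/6; a3: center (-17/36, 1/2), radius 1/567; a4: center (-15/28, 1/2), radius 1/63; a5: center (0, -1/2), radius 1/5
Normal form of the second expression: a1: center (5/12, 1/12), radius 1/60; a2: center (1/10, -1/2), radius 1/40; a3: center (0, 0), radius 1/6; a4: center (7/12, -1/12), radius 1/60; a5: center (1/10, -3/5), radius 1/35
Distinct normal forms: not equal.

not equal: they reduce to a1: center (-115/252, 31/63), radius 1/567; a2: center (1/2, 1/2), radius 1/6; a3: center (-17/36, 1/2), radius 1/567; a4: center (-15/28, 1/2), radius 1/63; a5: center (0, -1/2), radius 1/5 and a1: center (5/12, 1/12), radius 1/60; a2: center (1/10, -1/2), radius 1/40; a3: center (0, 0), radius 1/6; a4: center (7/12, -1/12), radius 1/60; a5: center (1/10, -3/5), radius 1/35


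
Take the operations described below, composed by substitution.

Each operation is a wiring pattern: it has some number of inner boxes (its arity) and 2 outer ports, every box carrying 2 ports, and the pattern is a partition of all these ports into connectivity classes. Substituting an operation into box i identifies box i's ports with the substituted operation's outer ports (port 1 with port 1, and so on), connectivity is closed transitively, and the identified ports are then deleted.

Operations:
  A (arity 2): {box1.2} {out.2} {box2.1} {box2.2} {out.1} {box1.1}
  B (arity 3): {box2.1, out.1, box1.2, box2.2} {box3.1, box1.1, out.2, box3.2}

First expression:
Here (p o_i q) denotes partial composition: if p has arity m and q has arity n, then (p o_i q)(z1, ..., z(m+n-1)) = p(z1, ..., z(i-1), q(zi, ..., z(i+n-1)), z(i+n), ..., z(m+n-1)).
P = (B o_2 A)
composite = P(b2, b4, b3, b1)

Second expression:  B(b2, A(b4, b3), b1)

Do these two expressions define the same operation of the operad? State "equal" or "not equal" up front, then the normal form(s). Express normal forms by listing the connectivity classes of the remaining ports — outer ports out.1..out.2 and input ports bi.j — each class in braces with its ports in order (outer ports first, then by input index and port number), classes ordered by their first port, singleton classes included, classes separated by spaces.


equal; both compose to {out.1, b2.2} {out.2, b1.1, b1.2, b2.1} {b3.1} {b3.2} {b4.1} {b4.2}


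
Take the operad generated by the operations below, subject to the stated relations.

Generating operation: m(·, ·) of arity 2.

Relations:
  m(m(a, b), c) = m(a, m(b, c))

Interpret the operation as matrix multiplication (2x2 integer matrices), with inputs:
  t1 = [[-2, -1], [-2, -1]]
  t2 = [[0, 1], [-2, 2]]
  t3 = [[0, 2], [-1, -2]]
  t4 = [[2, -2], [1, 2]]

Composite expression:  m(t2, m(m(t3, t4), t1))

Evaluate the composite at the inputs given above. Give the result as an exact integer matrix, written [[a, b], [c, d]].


m(t3, t4) = [[2, 4], [-4, -2]]
m(m(t3, t4), t1) = [[-12, -6], [12, 6]]
m(t2, m(m(t3, t4), t1)) = [[12, 6], [48, 24]]

[[12, 6], [48, 24]]


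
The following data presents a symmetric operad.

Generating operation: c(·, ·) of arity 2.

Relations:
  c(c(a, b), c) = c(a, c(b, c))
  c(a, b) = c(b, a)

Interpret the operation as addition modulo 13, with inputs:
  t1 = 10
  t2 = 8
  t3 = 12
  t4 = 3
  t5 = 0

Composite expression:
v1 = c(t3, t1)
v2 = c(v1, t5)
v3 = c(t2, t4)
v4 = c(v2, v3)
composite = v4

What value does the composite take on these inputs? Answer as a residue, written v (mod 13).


7 (mod 13)

c(t3, t1) = 9
c(c(t3, t1), t5) = 9
c(t2, t4) = 11
c(c(c(t3, t1), t5), c(t2, t4)) = 7


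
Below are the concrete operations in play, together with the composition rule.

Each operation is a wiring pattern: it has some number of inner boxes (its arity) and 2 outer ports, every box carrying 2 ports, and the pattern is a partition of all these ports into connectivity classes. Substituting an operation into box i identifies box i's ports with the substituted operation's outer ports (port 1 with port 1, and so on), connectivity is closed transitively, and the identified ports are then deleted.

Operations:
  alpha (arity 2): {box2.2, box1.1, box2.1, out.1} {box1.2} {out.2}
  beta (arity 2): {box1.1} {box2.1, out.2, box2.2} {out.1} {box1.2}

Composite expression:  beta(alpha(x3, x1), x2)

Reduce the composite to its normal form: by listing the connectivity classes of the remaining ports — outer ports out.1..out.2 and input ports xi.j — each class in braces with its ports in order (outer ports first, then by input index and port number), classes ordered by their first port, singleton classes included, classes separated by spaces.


{out.1} {out.2, x2.1, x2.2} {x1.1, x1.2, x3.1} {x3.2}

Connectivity passes through glued beta-boundaries; trace each wire chain.
after alpha, the pattern on (x3, x1) reads {out.1, x1.1, x1.2, x3.1} {out.2} {x3.2} (out.j = its outer ports)
after beta, the pattern on (x3, x1, x2) reads {out.1} {out.2, x2.1, x2.2} {x1.1, x1.2, x3.1} {x3.2} (out.j = its outer ports)


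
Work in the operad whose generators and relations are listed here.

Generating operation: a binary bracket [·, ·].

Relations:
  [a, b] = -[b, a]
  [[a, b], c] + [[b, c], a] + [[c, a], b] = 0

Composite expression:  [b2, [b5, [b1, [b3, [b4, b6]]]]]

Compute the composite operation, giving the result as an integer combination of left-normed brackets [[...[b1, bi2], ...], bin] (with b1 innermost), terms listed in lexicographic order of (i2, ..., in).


[[[[[b1, b3], b4], b6], b5], b2] - [[[[[b1, b3], b6], b4], b5], b2] - [[[[[b1, b4], b6], b3], b5], b2] + [[[[[b1, b6], b4], b3], b5], b2]

A multilinear Lie element is pinned by b1-initial words (b1 innermost).
Composite bracket: [b2, [b5, [b1, [b3, [b4, b6]]]]]
Each bracket splits as ab - ba, giving 32 signed words (2^5 = 32).
Collect the words opening with b1:
  word b1b3b4b6b5b2 has sign +1, contributing +[[[[[b1, b3], b4], b6], b5], b2]
  word b1b3b6b4b5b2 has sign -1, contributing -[[[[[b1, b3], b6], b4], b5], b2]
  word b1b4b6b3b5b2 has sign -1, contributing -[[[[[b1, b4], b6], b3], b5], b2]
  word b1b6b4b3b5b2 has sign +1, contributing +[[[[[b1, b6], b4], b3], b5], b2]


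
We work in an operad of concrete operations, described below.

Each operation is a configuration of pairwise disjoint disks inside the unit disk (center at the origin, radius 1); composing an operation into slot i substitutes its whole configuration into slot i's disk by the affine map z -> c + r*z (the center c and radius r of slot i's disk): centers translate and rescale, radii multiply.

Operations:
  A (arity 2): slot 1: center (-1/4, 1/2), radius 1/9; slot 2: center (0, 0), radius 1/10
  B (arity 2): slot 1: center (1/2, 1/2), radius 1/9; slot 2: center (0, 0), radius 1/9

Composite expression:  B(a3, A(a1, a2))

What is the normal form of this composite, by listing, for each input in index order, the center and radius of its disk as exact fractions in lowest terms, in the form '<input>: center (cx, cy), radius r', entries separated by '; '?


Affine substitution under B: radii multiply and a-centers shift.
for a3, the 1-step affine chain lands on center (1/2, 1/2), radius 1/9
for a1, the 2-step affine chain lands on center (-1/36, 1/18), radius 1/81
for a2, the 2-step affine chain lands on center (0, 0), radius 1/90

a1: center (-1/36, 1/18), radius 1/81; a2: center (0, 0), radius 1/90; a3: center (1/2, 1/2), radius 1/9


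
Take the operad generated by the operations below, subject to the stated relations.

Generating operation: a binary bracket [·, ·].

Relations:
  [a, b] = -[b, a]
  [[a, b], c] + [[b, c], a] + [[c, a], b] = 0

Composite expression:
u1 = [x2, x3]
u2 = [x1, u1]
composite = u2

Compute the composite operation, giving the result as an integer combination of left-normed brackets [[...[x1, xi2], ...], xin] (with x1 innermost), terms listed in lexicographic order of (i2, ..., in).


In the tensor algebra, words opening x1 carry the x1-anchored form.
Composite bracket: [x1, [x2, x3]]
Expanding via [a, b] = ab - ba: 4 signed words (2^2 = 4).
Collect the words opening with x1:
  from x1x2x3, sign +1: term +[[x1, x2], x3]
  from x1x3x2, sign -1: term -[[x1, x3], x2]

[[x1, x2], x3] - [[x1, x3], x2]


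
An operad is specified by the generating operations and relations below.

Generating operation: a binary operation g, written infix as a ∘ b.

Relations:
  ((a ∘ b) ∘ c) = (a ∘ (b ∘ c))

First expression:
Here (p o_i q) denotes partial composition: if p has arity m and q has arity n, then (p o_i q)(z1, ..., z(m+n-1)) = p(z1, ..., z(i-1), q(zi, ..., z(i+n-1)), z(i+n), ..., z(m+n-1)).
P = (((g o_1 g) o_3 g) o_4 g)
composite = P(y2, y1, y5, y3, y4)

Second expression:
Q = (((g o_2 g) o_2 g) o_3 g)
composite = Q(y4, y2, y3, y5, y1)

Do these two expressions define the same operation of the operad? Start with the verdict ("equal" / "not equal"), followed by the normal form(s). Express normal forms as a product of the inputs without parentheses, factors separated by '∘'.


not equal — first y2 ∘ y1 ∘ y5 ∘ y3 ∘ y4, second y4 ∘ y2 ∘ y3 ∘ y5 ∘ y1

The first composite normalizes to y2 ∘ y1 ∘ y5 ∘ y3 ∘ y4
The second composite normalizes to y4 ∘ y2 ∘ y3 ∘ y5 ∘ y1
No match — not equal.


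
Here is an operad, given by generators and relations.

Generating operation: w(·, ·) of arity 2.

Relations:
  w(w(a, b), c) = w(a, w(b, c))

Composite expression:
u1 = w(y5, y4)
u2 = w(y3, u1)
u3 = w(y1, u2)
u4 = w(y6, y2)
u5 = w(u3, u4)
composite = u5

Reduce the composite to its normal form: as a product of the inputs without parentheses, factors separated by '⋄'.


y1 ⋄ y3 ⋄ y5 ⋄ y4 ⋄ y6 ⋄ y2

Under associativity of w, the answer is the y's in reading order.
w(y5, y4) linearizes to y5 ⋄ y4
w(y3, w(y5, y4)) linearizes to y3 ⋄ y5 ⋄ y4
w(y1, w(y3, w(y5, y4))) linearizes to y1 ⋄ y3 ⋄ y5 ⋄ y4
w(y6, y2) linearizes to y6 ⋄ y2
w(w(y1, w(y3, w(y5, y4))), w(y6, y2)) linearizes to y1 ⋄ y3 ⋄ y5 ⋄ y4 ⋄ y6 ⋄ y2


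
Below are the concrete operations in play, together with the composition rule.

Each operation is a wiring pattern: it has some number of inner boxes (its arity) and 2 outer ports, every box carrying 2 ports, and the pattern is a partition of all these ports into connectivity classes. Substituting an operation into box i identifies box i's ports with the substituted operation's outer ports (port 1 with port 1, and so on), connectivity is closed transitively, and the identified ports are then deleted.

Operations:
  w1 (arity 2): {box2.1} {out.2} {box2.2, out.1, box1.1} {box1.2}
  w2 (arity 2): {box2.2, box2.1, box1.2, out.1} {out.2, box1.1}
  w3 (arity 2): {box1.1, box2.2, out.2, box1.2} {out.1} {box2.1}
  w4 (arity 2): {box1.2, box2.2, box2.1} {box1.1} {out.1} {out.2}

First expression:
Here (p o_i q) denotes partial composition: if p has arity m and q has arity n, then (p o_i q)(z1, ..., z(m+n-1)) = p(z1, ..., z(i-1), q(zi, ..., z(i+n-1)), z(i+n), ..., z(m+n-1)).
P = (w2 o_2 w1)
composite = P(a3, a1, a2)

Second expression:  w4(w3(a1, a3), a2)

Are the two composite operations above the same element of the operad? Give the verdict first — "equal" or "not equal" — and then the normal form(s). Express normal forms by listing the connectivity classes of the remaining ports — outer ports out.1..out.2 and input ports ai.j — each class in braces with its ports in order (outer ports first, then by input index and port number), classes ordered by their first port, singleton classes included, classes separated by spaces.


not equal: they reduce to {out.1, a1.1, a2.2, a3.2} {out.2, a3.1} {a1.2} {a2.1} and {out.1} {out.2} {a1.1, a1.2, a2.1, a2.2, a3.2} {a3.1}

The first expression, normalized: {out.1, a1.1, a2.2, a3.2} {out.2, a3.1} {a1.2} {a2.1}
The second expression, normalized: {out.1} {out.2} {a1.1, a1.2, a2.1, a2.2, a3.2} {a3.1}
No match — not equal.


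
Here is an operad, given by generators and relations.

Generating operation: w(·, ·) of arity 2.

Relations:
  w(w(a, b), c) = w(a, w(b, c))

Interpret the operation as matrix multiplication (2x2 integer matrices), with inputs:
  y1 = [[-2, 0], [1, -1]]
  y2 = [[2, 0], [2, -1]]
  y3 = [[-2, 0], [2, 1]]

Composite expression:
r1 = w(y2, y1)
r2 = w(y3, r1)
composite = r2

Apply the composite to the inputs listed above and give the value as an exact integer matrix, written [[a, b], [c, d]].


[[8, 0], [-13, 1]]

w(y2, y1) = [[-4, 0], [-5, 1]]
w(y3, w(y2, y1)) = [[8, 0], [-13, 1]]


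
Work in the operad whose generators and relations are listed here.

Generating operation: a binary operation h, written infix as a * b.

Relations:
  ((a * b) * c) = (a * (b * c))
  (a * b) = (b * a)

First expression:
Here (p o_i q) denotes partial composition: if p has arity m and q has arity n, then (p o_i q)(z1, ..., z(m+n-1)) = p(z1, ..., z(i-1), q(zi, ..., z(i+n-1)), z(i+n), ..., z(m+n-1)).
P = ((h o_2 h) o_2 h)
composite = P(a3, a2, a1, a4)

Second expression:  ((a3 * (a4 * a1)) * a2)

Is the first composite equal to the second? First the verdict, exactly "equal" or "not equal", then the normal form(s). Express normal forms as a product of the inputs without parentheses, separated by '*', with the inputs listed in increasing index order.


equal; the common form is a1 * a2 * a3 * a4

Normal form of the first expression: a1 * a2 * a3 * a4
Normal form of the second expression: a1 * a2 * a3 * a4
One common form — equal.


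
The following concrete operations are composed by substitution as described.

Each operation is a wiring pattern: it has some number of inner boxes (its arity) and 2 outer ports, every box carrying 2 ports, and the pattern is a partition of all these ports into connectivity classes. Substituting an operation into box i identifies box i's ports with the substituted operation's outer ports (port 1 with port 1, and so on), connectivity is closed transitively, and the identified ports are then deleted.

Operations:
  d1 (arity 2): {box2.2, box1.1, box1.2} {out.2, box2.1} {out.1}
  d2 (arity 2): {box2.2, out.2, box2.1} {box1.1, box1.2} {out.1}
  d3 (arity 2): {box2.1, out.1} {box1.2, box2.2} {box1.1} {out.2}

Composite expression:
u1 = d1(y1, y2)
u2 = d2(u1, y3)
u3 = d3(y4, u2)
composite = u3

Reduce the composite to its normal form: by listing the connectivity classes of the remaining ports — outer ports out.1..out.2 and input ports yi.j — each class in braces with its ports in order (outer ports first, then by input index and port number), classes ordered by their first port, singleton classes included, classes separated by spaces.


{out.1} {out.2} {y1.1, y1.2, y2.2} {y2.1} {y3.1, y3.2, y4.2} {y4.1}

Two ports join when wires chain via d3-identified ports.
d1 over (y1, y2) gives {out.1} {out.2, y2.1} {y1.1, y1.2, y2.2}, out.j being that stage's outer ports
d2 over (y1, y2, y3) gives {out.1} {out.2, y3.1, y3.2} {y1.1, y1.2, y2.2} {y2.1}, out.j being that stage's outer ports
d3 over (y4, y1, y2, y3) gives {out.1} {out.2} {y1.1, y1.2, y2.2} {y2.1} {y3.1, y3.2, y4.2} {y4.1}, out.j being that stage's outer ports


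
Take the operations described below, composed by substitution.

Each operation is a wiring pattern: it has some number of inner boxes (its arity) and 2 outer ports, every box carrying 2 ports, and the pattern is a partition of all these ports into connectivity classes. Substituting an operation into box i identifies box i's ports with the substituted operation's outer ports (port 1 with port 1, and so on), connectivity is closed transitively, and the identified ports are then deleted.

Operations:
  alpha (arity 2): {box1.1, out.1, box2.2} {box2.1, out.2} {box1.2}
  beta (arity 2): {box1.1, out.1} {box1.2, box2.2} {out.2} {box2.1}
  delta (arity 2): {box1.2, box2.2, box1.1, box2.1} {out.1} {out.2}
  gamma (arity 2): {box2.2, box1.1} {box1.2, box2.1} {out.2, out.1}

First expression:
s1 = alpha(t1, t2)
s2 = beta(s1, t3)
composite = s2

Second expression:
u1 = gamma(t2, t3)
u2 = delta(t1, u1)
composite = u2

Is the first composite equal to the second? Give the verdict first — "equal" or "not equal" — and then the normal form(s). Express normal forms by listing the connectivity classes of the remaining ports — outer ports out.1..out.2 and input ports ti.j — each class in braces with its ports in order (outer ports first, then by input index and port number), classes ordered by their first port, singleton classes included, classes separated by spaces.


not equal: they reduce to {out.1, t1.1, t2.2} {out.2} {t1.2} {t2.1, t3.2} {t3.1} and {out.1} {out.2} {t1.1, t1.2} {t2.1, t3.2} {t2.2, t3.1}

In normal form, the first expression is {out.1, t1.1, t2.2} {out.2} {t1.2} {t2.1, t3.2} {t3.1}
In normal form, the second expression is {out.1} {out.2} {t1.1, t1.2} {t2.1, t3.2} {t2.2, t3.1}
Distinct normal forms: not equal.


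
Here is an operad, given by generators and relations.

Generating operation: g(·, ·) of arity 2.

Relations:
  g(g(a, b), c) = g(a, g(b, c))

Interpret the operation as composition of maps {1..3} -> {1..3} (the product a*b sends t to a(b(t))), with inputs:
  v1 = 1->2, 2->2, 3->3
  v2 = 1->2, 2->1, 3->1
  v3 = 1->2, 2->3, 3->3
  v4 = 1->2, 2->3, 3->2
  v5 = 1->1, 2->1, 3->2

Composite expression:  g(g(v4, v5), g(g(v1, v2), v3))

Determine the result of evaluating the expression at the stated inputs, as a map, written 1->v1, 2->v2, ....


1->2, 2->2, 3->2

g(v4, v5) = 1->2, 2->2, 3->3
g(v1, v2) = 1->2, 2->2, 3->2
g(g(v1, v2), v3) = 1->2, 2->2, 3->2
g(g(v4, v5), g(g(v1, v2), v3)) = 1->2, 2->2, 3->2


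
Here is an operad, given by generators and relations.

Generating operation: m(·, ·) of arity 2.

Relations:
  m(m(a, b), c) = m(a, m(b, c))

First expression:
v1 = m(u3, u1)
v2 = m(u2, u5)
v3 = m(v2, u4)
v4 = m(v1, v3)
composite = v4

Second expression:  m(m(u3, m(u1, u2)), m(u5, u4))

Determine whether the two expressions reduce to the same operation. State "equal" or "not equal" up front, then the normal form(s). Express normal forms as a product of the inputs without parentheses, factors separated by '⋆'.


equal — both sides give u3 ⋆ u1 ⋆ u2 ⋆ u5 ⋆ u4


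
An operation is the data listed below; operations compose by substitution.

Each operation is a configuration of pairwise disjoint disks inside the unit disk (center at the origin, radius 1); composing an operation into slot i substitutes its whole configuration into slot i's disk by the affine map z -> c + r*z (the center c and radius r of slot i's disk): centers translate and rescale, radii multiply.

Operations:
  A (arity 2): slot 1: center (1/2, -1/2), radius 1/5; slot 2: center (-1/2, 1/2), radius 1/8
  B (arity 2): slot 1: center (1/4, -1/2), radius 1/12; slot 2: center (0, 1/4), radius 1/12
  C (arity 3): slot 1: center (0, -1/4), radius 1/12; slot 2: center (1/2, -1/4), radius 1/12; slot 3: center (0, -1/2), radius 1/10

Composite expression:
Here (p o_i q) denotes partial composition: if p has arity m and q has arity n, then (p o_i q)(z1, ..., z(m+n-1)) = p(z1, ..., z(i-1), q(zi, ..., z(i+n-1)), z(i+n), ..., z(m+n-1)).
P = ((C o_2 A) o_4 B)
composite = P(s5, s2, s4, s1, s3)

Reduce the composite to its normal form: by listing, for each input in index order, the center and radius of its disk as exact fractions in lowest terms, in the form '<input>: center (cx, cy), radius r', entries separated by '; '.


Each s-disk chains the slot maps above it in C; radii multiply.
s5: after 1 affine step, its disk has center (0, -1/4), radius 1/12
s2: after 2 affine steps, its disk has center (13/24, -7/24), radius 1/60
s4: after 2 affine steps, its disk has center (11/24, -5/24), radius 1/96
s1: after 2 affine steps, its disk has center (1/40, -11/20), radius 1/120
s3: after 2 affine steps, its disk has center (0, -19/40), radius 1/120

s1: center (1/40, -11/20), radius 1/120; s2: center (13/24, -7/24), radius 1/60; s3: center (0, -19/40), radius 1/120; s4: center (11/24, -5/24), radius 1/96; s5: center (0, -1/4), radius 1/12
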